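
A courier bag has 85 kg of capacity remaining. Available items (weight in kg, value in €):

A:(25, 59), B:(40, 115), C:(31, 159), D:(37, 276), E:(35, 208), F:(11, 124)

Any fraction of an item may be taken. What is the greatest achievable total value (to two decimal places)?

Greedy by value/weight ratio, highest first.
Order: F (124/11=11.27) > D (276/37=7.46) > E (208/35=5.94) > C (159/31=5.13) > B (115/40=2.88) > A (59/25=2.36)
Fill: take F (11 @ 124) → take D (37 @ 276) → take E (35 @ 208) → take 2/31 of C → 10.26; 85/85 used.
Total value = 618.26

618.26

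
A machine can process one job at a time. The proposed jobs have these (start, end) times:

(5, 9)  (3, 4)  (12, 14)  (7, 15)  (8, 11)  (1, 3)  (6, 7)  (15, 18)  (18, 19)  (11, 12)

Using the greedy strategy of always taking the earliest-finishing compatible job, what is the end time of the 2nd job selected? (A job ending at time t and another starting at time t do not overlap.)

4

Order by finish time; keep every interval that doesn't clash with the previous kept one.
Sorted by end: (1,3)  (3,4)  (6,7)  (5,9)  (8,11)  (11,12)  (12,14)  (7,15)  (15,18)  (18,19)
take (1,3); take (3,4); take (6,7); skip (5,9); take (8,11); take (11,12); take (12,14); take (15,18); take (18,19).
Selected: (1,3) (3,4) (6,7) (8,11) (11,12) (12,14) (15,18) (18,19)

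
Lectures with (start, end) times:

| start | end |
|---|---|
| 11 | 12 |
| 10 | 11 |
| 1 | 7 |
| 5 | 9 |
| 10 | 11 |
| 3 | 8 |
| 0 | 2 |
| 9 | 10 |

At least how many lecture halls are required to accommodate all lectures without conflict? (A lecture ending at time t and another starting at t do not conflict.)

3

Events (time:±→running): 0:+→1 1:+→2 2:-→1 3:+→2 5:+→3 … peak 3.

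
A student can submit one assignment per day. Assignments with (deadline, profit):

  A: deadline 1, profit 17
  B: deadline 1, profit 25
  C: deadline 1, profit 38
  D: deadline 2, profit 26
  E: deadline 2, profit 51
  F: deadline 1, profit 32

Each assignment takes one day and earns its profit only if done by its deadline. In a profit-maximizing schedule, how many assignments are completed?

2

By profit: E(d2,51), C(d1,38), F(d1,32), D(d2,26), B(d1,25), A(d1,17)
E→slot 2; C→slot 1; F skipped; D skipped; B skipped; A skipped.
2 of 6 scheduled.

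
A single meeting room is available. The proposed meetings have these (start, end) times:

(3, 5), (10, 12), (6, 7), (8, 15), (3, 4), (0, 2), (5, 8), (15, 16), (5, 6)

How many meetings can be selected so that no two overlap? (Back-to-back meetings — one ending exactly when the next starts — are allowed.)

Sort by end time and greedily take each interval whose start is ≥ the last chosen end.
By end time: (0,2), (3,4), (3,5), (5,6), (6,7), (5,8), (10,12), (8,15), (15,16).
Pick (0,2); next start ≥ 2 → (3,4); next start ≥ 4 → (5,6); next start ≥ 6 → (6,7); next start ≥ 7 → (10,12); next start ≥ 12 → (15,16).
Selected 6 meetings.

6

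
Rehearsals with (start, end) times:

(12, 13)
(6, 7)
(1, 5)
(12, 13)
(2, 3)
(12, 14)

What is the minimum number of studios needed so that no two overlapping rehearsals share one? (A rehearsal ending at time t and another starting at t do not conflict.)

The answer is the maximum number of intervals overlapping at any instant.
starts: [1, 2, 6, 12, 12, 12]
ends:   [3, 5, 7, 13, 13, 14]
s1→1 s2→2 e3→1 e5→0 s6→1 e7→0 s12→1 s12→2 s12→3  — peak 3.

3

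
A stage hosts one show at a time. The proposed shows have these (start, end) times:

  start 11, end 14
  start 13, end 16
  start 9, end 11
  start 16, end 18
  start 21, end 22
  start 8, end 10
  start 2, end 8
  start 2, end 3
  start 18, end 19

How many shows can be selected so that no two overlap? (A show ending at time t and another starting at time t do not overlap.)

Sort by end time and greedily take each interval whose start is ≥ the last chosen end.
Sorted by end: (2,3)  (2,8)  (8,10)  (9,11)  (11,14)  (13,16)  (16,18)  (18,19)  (21,22)
take (2,3); take (8,10); take (11,14); take (16,18); take (18,19); take (21,22).
Selected 6 shows.

6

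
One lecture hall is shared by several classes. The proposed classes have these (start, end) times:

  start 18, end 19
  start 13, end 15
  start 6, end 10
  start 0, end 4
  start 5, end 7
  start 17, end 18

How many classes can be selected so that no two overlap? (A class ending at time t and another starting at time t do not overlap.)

5

Sort by end time and greedily take each interval whose start is ≥ the last chosen end.
By end time: (0,4), (5,7), (6,10), (13,15), (17,18), (18,19).
Pick (0,4); next start ≥ 4 → (5,7); next start ≥ 7 → (13,15); next start ≥ 15 → (17,18); next start ≥ 18 → (18,19).
Selected 5 classes.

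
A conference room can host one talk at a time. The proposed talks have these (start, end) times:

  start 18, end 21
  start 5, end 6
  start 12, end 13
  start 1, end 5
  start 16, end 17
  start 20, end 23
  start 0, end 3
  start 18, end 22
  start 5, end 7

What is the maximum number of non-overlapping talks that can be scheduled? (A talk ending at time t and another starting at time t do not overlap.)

5

Greedy by earliest finish: after sorting by end time, pick each interval compatible with the last pick.
Sorted by end: (0,3)  (1,5)  (5,6)  (5,7)  (12,13)  (16,17)  (18,21)  (18,22)  (20,23)
take (0,3); skip (1,5); take (5,6); skip (5,7); take (12,13); take (16,17); take (18,21).
Selected 5 talks.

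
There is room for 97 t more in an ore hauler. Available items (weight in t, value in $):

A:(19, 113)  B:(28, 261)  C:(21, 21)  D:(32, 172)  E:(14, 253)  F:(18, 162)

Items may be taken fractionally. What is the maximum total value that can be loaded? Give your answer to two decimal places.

885.75

Ratios (sorted): E 18.07, B 9.32, F 9.00, A 5.95, D 5.38, C 1.00
take E (14 @ 253); take B (28 @ 261); take F (18 @ 162); take A (19 @ 113); take 18/32 of D → 96.75. Capacity used 97/97.
Total value = 885.75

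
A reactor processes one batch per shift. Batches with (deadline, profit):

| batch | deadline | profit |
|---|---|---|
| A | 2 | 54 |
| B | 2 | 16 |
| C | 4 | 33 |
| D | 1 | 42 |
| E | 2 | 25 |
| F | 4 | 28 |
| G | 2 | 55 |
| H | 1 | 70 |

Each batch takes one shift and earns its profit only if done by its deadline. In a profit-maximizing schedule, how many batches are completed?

4

By profit: H(d1,70), G(d2,55), A(d2,54), D(d1,42), C(d4,33), F(d4,28), E(d2,25), B(d2,16)
H→slot 1; G→slot 2; A skipped; D skipped; C→slot 4; F→slot 3; E skipped; B skipped.
4 of 8 scheduled.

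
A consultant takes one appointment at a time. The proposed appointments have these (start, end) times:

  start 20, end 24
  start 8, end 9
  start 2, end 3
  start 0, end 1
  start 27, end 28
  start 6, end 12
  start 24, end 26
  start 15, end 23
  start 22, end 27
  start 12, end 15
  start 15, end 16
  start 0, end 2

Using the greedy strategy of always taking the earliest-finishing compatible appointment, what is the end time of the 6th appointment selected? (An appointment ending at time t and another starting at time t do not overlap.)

24

Sorted by end: (0,1)  (0,2)  (2,3)  (8,9)  (6,12)  (12,15)  (15,16)  (15,23)  (20,24)  (24,26)  (22,27)  (27,28)
take (0,1); take (2,3); take (8,9); take (12,15); take (15,16); take (20,24); take (24,26); take (27,28).
Selected: (0,1) (2,3) (8,9) (12,15) (15,16) (20,24) (24,26) (27,28)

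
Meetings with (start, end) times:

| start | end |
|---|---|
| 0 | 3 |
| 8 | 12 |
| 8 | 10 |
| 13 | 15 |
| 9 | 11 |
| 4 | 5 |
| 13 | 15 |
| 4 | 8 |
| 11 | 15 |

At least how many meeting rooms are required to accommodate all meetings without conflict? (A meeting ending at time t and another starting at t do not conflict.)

The answer is the maximum number of intervals overlapping at any instant.
Events (time:±→running): 0:+→1 3:-→0 4:+→1 4:+→2 5:-→1 8:-→0 8:+→1 8:+→2 9:+→3 … peak 3.

3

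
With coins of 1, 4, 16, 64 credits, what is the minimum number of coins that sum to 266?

8

Use the largest denomination that fits, subtract, and repeat.
266 = 4×64 + 2×4 + 2×1
Total coins = 4 + 2 + 2 = 8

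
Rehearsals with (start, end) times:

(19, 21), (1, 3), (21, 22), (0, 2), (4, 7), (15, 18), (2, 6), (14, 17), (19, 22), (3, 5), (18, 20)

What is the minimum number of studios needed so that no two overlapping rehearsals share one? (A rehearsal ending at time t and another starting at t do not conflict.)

3

Count concurrent intervals with a sweep; the peak is the room count.
Events (time:±→running): 0:+→1 1:+→2 2:-→1 2:+→2 3:-→1 3:+→2 4:+→3 … peak 3.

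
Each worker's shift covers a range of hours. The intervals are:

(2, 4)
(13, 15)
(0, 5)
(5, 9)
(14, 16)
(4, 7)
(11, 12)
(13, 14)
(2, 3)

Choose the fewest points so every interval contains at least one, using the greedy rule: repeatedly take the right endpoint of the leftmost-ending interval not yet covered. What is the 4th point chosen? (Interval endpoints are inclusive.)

14

Process intervals by earliest right end; each time one isn't hit yet, stab at its right endpoint.
By right end: [2,3]  [2,4]  [0,5]  [4,7]  [5,9]  [11,12]  [13,14]  [13,15]  [14,16]
[2,3] uncovered → point at 3; [4,7] uncovered → point at 7; [11,12] uncovered → point at 12; [13,14] uncovered → point at 14.
Points: 3, 7, 12, 14 (4 total).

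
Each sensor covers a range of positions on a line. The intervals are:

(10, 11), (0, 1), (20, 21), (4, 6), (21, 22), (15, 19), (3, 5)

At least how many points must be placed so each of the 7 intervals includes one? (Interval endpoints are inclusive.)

By right end: [0,1]  [3,5]  [4,6]  [10,11]  [15,19]  [20,21]  [21,22]
[0,1] uncovered → point at 1; [3,5] uncovered → point at 5; [10,11] uncovered → point at 11; [15,19] uncovered → point at 19; [20,21] uncovered → point at 21.
Points: 1, 5, 11, 19, 21 (5 total).

5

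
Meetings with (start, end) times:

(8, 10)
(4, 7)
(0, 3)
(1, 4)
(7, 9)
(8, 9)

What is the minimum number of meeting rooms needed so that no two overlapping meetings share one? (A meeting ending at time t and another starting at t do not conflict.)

3

Count concurrent intervals with a sweep; the peak is the room count.
Events (time:±→running): 0:+→1 1:+→2 3:-→1 4:-→0 4:+→1 7:-→0 7:+→1 8:+→2 8:+→3 … peak 3.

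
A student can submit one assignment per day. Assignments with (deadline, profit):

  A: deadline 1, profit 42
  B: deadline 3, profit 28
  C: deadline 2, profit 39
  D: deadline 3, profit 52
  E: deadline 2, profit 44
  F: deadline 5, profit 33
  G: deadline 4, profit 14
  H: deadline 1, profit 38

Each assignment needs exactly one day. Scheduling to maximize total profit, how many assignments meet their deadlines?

5

By profit: D(d3,52), E(d2,44), A(d1,42), C(d2,39), H(d1,38), F(d5,33), B(d3,28), G(d4,14)
D→slot 3; E→slot 2; A→slot 1; C skipped; H skipped; F→slot 5; B skipped; G→slot 4.
5 of 8 scheduled.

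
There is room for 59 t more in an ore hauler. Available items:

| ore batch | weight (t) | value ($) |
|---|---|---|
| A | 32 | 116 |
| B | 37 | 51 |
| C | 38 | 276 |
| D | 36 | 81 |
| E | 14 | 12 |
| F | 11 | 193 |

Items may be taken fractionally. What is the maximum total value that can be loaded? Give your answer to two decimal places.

Sort by value per unit weight and fill in that order.
Order: F (193/11=17.55) > C (276/38=7.26) > A (116/32=3.62) > D (81/36=2.25) > B (51/37=1.38) > E (12/14=0.86)
Fill: take F (11 @ 193) → take C (38 @ 276) → take 10/32 of A → 36.25; 59/59 used.
Total value = 505.25

505.25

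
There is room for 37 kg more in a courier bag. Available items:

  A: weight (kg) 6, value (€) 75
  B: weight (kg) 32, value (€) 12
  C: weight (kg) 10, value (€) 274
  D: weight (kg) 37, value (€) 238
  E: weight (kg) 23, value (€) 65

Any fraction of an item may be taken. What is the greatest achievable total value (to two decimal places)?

Order: C (274/10=27.40) > A (75/6=12.50) > D (238/37=6.43) > E (65/23=2.83) > B (12/32=0.38)
Fill: take C (10 @ 274) → take A (6 @ 75) → take 21/37 of D → 135.08; 37/37 used.
Total value = 484.08

484.08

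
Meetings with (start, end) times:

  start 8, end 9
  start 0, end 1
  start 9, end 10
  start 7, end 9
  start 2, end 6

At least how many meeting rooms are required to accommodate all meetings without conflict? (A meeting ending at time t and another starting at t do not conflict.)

Count concurrent intervals with a sweep; the peak is the room count.
Events (time:±→running): 0:+→1 1:-→0 2:+→1 6:-→0 7:+→1 8:+→2 … peak 2.

2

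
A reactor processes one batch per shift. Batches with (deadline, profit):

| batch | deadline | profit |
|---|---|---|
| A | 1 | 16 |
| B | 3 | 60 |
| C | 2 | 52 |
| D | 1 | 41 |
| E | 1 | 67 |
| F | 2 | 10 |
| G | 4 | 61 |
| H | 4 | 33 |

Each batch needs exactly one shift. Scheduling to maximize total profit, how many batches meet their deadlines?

4

Take jobs in profit order; each goes to the latest open slot no later than its deadline.
By profit: E(d1,67), G(d4,61), B(d3,60), C(d2,52), D(d1,41), H(d4,33), A(d1,16), F(d2,10)
E→slot 1; G→slot 4; B→slot 3; C→slot 2; D skipped; H skipped; A skipped; F skipped.
4 of 8 scheduled.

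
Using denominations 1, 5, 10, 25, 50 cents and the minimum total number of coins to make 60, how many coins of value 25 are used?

0

60 = 1×50 + 1×10
Count of 25: 0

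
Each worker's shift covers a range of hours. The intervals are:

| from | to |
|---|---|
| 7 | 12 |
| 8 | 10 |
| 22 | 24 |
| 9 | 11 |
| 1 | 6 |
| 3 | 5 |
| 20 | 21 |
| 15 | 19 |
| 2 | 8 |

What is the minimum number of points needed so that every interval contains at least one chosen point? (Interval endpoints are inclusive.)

Process intervals by earliest right end; each time one isn't hit yet, stab at its right endpoint.
Sorted: [3,5] [1,6] [2,8] [8,10] [9,11] [7,12] [15,19] [20,21] [22,24]
{[3,5],[1,6],[2,8]} hit by 5; {[8,10],[9,11],[7,12]} hit by 10; {[15,19]} hit by 19; {[20,21]} hit by 21; {[22,24]} hit by 24.
Points: 5, 10, 19, 21, 24 (5 total).

5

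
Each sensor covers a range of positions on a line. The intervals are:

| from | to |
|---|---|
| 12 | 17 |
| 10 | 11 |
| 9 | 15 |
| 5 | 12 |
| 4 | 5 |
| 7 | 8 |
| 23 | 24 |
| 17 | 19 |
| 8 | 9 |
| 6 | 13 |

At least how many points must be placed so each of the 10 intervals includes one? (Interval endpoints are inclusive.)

Process intervals by earliest right end; each time one isn't hit yet, stab at its right endpoint.
By right end: [4,5]  [7,8]  [8,9]  [10,11]  [5,12]  [6,13]  [9,15]  [12,17]  [17,19]  [23,24]
[4,5] uncovered → point at 5; [7,8] uncovered → point at 8; [10,11] uncovered → point at 11; [12,17] uncovered → point at 17; [23,24] uncovered → point at 24.
Points: 5, 8, 11, 17, 24 (5 total).

5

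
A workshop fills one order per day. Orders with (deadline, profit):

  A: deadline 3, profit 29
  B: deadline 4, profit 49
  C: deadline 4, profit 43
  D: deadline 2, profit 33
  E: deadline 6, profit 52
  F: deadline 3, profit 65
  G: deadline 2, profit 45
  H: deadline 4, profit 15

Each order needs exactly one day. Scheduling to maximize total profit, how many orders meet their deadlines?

Profit order: F=65 E=52 B=49 G=45 C=43 D=33 A=29 H=15
Assign: F→slot 3, E→slot 6, B→slot 4, G→slot 2, C→slot 1, D skipped, A skipped, H skipped.
Slots: [1:C] [2:G] [3:F] [4:B] [6:E]
5 of 8 scheduled.

5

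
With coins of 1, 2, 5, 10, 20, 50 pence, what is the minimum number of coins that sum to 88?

6

Greedy: take as many of the largest coin as possible, then repeat with the remainder.
88 − 1×50→38 − 1×20→18 − 1×10→8 − 1×5→3 − 1×2→1 − 1×1→0
Total coins = 1 + 1 + 1 + 1 + 1 + 1 = 6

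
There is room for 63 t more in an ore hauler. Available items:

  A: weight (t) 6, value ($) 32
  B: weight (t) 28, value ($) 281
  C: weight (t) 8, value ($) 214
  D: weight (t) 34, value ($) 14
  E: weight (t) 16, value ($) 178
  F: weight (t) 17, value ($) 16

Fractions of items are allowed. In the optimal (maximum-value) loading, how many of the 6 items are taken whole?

Sort by value per unit weight and fill in that order.
Order: C (214/8=26.75) > E (178/16=11.12) > B (281/28=10.04) > A (32/6=5.33) > F (16/17=0.94) > D (14/34=0.41)
Fill: take C (8 @ 214) → take E (16 @ 178) → take B (28 @ 281) → take A (6 @ 32) → take 5/17 of F → 4.71; 63/63 used.
4 item(s) taken whole; one partial (take 5/17 of F).

4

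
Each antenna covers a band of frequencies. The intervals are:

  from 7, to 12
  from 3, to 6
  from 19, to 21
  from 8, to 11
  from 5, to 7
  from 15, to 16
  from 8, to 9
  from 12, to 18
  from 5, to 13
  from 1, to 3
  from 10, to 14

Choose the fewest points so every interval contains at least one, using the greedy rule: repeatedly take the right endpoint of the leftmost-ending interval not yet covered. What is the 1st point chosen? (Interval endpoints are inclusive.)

Sort by right endpoint; whenever an interval is uncovered, place a point at its right end.
Sorted: [1,3] [3,6] [5,7] [8,9] [8,11] [7,12] [5,13] [10,14] [15,16] [12,18] [19,21]
{[1,3],[3,6]} hit by 3; {[5,7]} hit by 7; {[8,9],[8,11],[7,12],[5,13]} hit by 9; {[10,14]} hit by 14; {[15,16],[12,18]} hit by 16; {[19,21]} hit by 21.
Points: 3, 7, 9, 14, 16, 21 (6 total).

3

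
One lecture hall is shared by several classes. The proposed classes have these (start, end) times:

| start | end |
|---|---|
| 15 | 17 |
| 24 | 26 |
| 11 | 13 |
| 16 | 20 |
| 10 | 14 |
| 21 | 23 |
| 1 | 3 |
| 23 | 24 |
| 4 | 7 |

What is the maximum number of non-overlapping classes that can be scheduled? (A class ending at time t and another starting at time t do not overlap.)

7

Order by finish time; keep every interval that doesn't clash with the previous kept one.
Sorted by end: (1,3)  (4,7)  (11,13)  (10,14)  (15,17)  (16,20)  (21,23)  (23,24)  (24,26)
take (1,3); take (4,7); take (11,13); skip (10,14); take (15,17); take (21,23); take (23,24); take (24,26).
Selected 7 classes.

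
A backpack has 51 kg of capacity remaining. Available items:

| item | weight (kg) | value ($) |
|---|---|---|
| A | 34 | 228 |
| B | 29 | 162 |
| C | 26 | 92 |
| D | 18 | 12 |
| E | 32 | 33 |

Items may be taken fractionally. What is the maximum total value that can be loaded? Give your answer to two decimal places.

322.97

Greedy by value/weight ratio, highest first.
Order: A (228/34=6.71) > B (162/29=5.59) > C (92/26=3.54) > E (33/32=1.03) > D (12/18=0.67)
Fill: take A (34 @ 228) → take 17/29 of B → 94.97; 51/51 used.
Total value = 322.97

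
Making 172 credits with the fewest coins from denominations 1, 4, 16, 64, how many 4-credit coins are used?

3

Greedy: take as many of the largest coin as possible, then repeat with the remainder.
172 = 2×64 + 2×16 + 3×4
Count of 4: 3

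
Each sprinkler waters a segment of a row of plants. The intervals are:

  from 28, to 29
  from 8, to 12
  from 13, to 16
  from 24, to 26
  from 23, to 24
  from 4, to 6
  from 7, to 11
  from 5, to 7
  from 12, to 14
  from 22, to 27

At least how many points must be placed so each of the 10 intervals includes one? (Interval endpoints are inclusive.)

By right end: [4,6]  [5,7]  [7,11]  [8,12]  [12,14]  [13,16]  [23,24]  [24,26]  [22,27]  [28,29]
[4,6] uncovered → point at 6; [7,11] uncovered → point at 11; [12,14] uncovered → point at 14; [23,24] uncovered → point at 24; [28,29] uncovered → point at 29.
Points: 6, 11, 14, 24, 29 (5 total).

5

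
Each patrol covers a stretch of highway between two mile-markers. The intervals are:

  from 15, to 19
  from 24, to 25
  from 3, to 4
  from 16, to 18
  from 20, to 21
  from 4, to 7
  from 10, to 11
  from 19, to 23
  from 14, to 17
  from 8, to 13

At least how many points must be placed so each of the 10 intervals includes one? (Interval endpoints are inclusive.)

By right end: [3,4]  [4,7]  [10,11]  [8,13]  [14,17]  [16,18]  [15,19]  [20,21]  [19,23]  [24,25]
[3,4] uncovered → point at 4; [10,11] uncovered → point at 11; [14,17] uncovered → point at 17; [20,21] uncovered → point at 21; [24,25] uncovered → point at 25.
Points: 4, 11, 17, 21, 25 (5 total).

5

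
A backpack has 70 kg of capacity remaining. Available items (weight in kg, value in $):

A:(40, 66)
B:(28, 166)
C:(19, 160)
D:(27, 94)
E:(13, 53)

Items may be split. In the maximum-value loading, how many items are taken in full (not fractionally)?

3

Greedy by value/weight ratio, highest first.
Order: C (160/19=8.42) > B (166/28=5.93) > E (53/13=4.08) > D (94/27=3.48) > A (66/40=1.65)
Fill: take C (19 @ 160) → take B (28 @ 166) → take E (13 @ 53) → take 10/27 of D → 34.81; 70/70 used.
3 item(s) taken whole; one partial (take 10/27 of D).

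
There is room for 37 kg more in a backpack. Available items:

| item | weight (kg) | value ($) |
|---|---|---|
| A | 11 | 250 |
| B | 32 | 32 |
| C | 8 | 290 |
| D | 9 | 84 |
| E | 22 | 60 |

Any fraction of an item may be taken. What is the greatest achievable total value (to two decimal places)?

648.55

Greedy by value/weight ratio, highest first.
Ratios (sorted): C 36.25, A 22.73, D 9.33, E 2.73, B 1.00
take C (8 @ 290); take A (11 @ 250); take D (9 @ 84); take 9/22 of E → 24.55. Capacity used 37/37.
Total value = 648.55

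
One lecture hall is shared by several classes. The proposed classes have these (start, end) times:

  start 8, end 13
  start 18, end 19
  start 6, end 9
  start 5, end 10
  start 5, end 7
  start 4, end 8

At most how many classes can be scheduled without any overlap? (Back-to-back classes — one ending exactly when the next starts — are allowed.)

Sorted by end: (5,7)  (4,8)  (6,9)  (5,10)  (8,13)  (18,19)
take (5,7); skip (4,8); skip (6,9); take (8,13); take (18,19).
Selected 3 classes.

3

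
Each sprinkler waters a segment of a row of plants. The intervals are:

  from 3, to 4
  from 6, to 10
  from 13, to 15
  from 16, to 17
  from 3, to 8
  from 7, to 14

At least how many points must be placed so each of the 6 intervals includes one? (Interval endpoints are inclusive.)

4

Sort by right endpoint; whenever an interval is uncovered, place a point at its right end.
Sorted: [3,4] [3,8] [6,10] [7,14] [13,15] [16,17]
{[3,4],[3,8]} hit by 4; {[6,10],[7,14]} hit by 10; {[13,15]} hit by 15; {[16,17]} hit by 17.
Points: 4, 10, 15, 17 (4 total).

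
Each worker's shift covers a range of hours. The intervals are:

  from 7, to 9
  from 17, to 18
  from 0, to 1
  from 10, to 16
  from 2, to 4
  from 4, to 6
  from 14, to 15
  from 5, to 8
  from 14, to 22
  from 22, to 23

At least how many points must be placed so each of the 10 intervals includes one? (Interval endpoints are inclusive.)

6

Process intervals by earliest right end; each time one isn't hit yet, stab at its right endpoint.
By right end: [0,1]  [2,4]  [4,6]  [5,8]  [7,9]  [14,15]  [10,16]  [17,18]  [14,22]  [22,23]
[0,1] uncovered → point at 1; [2,4] uncovered → point at 4; [5,8] uncovered → point at 8; [14,15] uncovered → point at 15; [17,18] uncovered → point at 18; [22,23] uncovered → point at 23.
Points: 1, 4, 8, 15, 18, 23 (6 total).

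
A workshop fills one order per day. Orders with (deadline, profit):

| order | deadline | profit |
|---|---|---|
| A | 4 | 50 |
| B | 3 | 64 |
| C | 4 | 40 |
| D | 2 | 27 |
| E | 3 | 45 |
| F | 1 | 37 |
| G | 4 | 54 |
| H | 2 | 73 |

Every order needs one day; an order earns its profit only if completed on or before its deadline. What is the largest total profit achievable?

241

By profit: H(d2,73), B(d3,64), G(d4,54), A(d4,50), E(d3,45), C(d4,40), F(d1,37), D(d2,27)
H→slot 2; B→slot 3; G→slot 4; A→slot 1; E skipped; C skipped; F skipped; D skipped.
Profit = 50 + 73 + 64 + 54 = 241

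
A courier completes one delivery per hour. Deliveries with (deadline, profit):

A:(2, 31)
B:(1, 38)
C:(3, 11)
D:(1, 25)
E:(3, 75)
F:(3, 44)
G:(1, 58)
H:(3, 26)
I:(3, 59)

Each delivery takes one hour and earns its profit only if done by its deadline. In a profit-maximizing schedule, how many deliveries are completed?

By profit: E(d3,75), I(d3,59), G(d1,58), F(d3,44), B(d1,38), A(d2,31), H(d3,26), D(d1,25), C(d3,11)
E→slot 3; I→slot 2; G→slot 1; F skipped; B skipped; A skipped; H skipped; D skipped; C skipped.
3 of 9 scheduled.

3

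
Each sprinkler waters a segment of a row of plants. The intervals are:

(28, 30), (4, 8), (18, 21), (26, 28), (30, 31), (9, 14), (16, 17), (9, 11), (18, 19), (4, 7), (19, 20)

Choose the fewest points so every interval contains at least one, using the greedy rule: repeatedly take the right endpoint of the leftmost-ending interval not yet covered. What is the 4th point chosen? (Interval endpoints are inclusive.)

19

Process intervals by earliest right end; each time one isn't hit yet, stab at its right endpoint.
By right end: [4,7]  [4,8]  [9,11]  [9,14]  [16,17]  [18,19]  [19,20]  [18,21]  [26,28]  [28,30]  [30,31]
[4,7] uncovered → point at 7; [9,11] uncovered → point at 11; [16,17] uncovered → point at 17; [18,19] uncovered → point at 19; [26,28] uncovered → point at 28; [30,31] uncovered → point at 31.
Points: 7, 11, 17, 19, 28, 31 (6 total).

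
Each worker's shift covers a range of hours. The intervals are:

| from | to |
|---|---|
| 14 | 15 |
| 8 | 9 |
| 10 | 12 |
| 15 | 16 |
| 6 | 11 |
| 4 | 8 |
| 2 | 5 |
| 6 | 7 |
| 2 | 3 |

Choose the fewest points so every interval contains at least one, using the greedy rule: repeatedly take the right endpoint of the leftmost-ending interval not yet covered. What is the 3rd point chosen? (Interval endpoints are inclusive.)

9

Sort by right endpoint; whenever an interval is uncovered, place a point at its right end.
By right end: [2,3]  [2,5]  [6,7]  [4,8]  [8,9]  [6,11]  [10,12]  [14,15]  [15,16]
[2,3] uncovered → point at 3; [6,7] uncovered → point at 7; [8,9] uncovered → point at 9; [10,12] uncovered → point at 12; [14,15] uncovered → point at 15.
Points: 3, 7, 9, 12, 15 (5 total).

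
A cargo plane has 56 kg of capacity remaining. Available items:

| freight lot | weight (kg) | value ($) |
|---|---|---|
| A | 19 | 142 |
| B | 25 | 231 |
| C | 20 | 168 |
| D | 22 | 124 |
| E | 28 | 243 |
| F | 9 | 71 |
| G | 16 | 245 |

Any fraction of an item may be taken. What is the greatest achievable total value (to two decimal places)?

Ratios (sorted): G 15.31, B 9.24, E 8.68, C 8.40, F 7.89, A 7.47, D 5.64
take G (16 @ 245); take B (25 @ 231); take 15/28 of E → 130.18. Capacity used 56/56.
Total value = 606.18

606.18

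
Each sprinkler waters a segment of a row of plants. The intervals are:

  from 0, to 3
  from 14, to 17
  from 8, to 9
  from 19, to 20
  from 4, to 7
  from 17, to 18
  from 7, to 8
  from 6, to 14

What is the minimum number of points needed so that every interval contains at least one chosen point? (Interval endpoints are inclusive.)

Process intervals by earliest right end; each time one isn't hit yet, stab at its right endpoint.
By right end: [0,3]  [4,7]  [7,8]  [8,9]  [6,14]  [14,17]  [17,18]  [19,20]
[0,3] uncovered → point at 3; [4,7] uncovered → point at 7; [8,9] uncovered → point at 9; [14,17] uncovered → point at 17; [19,20] uncovered → point at 20.
Points: 3, 7, 9, 17, 20 (5 total).

5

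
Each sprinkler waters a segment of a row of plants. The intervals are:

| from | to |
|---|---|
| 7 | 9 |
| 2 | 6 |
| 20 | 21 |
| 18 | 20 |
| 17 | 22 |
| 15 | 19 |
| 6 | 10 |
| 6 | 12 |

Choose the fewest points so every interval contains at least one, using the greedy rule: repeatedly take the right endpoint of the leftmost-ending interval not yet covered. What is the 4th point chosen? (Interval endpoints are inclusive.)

Sort by right endpoint; whenever an interval is uncovered, place a point at its right end.
Sorted: [2,6] [7,9] [6,10] [6,12] [15,19] [18,20] [20,21] [17,22]
{[2,6]} hit by 6; {[7,9],[6,10],[6,12]} hit by 9; {[15,19],[18,20]} hit by 19; {[20,21],[17,22]} hit by 21.
Points: 6, 9, 19, 21 (4 total).

21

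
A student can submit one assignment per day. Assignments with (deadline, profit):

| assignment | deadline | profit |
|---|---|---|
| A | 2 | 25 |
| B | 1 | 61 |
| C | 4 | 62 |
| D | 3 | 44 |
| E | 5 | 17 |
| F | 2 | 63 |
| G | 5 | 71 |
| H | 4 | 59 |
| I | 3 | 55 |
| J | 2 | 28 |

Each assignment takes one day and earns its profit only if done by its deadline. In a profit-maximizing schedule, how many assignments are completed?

5

Profit order: G=71 F=63 C=62 B=61 H=59 I=55 D=44 J=28 A=25 E=17
Assign: G→slot 5, F→slot 2, C→slot 4, B→slot 1, H→slot 3, I skipped, D skipped, J skipped, A skipped, E skipped.
Slots: [1:B] [2:F] [3:H] [4:C] [5:G]
5 of 10 scheduled.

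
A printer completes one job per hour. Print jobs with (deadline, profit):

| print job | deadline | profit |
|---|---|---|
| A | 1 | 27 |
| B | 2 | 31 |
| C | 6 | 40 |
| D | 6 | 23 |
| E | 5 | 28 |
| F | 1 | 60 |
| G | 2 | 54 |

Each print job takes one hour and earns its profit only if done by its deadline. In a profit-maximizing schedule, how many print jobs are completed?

Take jobs in profit order; each goes to the latest open slot no later than its deadline.
Profit order: F=60 G=54 C=40 B=31 E=28 A=27 D=23
Assign: F→slot 1, G→slot 2, C→slot 6, B skipped, E→slot 5, A skipped, D→slot 4.
Slots: [1:F] [2:G] [4:D] [5:E] [6:C]
5 of 7 scheduled.

5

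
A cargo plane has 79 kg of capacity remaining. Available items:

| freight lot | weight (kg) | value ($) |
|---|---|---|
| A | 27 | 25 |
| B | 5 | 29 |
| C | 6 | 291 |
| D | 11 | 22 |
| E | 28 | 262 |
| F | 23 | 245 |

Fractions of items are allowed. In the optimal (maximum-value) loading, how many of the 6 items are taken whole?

Greedy by value/weight ratio, highest first.
Ratios (sorted): C 48.50, F 10.65, E 9.36, B 5.80, D 2.00, A 0.93
take C (6 @ 291); take F (23 @ 245); take E (28 @ 262); take B (5 @ 29); take D (11 @ 22); take 6/27 of A → 5.56. Capacity used 79/79.
5 item(s) taken whole; one partial (take 6/27 of A).

5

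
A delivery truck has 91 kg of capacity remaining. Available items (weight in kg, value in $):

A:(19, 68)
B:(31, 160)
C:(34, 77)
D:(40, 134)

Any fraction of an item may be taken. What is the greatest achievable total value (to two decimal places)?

Greedy by value/weight ratio, highest first.
Order: B (160/31=5.16) > A (68/19=3.58) > D (134/40=3.35) > C (77/34=2.26)
Fill: take B (31 @ 160) → take A (19 @ 68) → take D (40 @ 134) → take 1/34 of C → 2.26; 91/91 used.
Total value = 364.26

364.26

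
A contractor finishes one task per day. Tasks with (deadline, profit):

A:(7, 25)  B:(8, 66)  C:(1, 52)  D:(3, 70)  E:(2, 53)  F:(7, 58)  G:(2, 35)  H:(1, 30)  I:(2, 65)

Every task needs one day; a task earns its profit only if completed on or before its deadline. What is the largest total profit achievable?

337

Take jobs in profit order; each goes to the latest open slot no later than its deadline.
By profit: D(d3,70), B(d8,66), I(d2,65), F(d7,58), E(d2,53), C(d1,52), G(d2,35), H(d1,30), A(d7,25)
D→slot 3; B→slot 8; I→slot 2; F→slot 7; E→slot 1; C skipped; G skipped; H skipped; A→slot 6.
Profit = 53 + 65 + 70 + 25 + 58 + 66 = 337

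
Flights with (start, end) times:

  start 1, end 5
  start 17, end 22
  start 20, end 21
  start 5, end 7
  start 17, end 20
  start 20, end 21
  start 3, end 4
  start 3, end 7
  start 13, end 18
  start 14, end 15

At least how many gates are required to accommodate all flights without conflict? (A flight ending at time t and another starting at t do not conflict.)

Count concurrent intervals with a sweep; the peak is the room count.
starts: [1, 3, 3, 5, 13, 14, 17, 17, 20, 20]
ends:   [4, 5, 7, 7, 15, 18, 20, 21, 21, 22]
s1→1 s3→2 s3→3  — peak 3.

3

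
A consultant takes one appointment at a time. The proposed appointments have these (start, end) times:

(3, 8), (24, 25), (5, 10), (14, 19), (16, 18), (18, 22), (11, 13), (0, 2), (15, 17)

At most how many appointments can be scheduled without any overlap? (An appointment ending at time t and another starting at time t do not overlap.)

6

Greedy by earliest finish: after sorting by end time, pick each interval compatible with the last pick.
By end time: (0,2), (3,8), (5,10), (11,13), (15,17), (16,18), (14,19), (18,22), (24,25).
Pick (0,2); next start ≥ 2 → (3,8); next start ≥ 8 → (11,13); next start ≥ 13 → (15,17); next start ≥ 17 → (18,22); next start ≥ 22 → (24,25).
Selected 6 appointments.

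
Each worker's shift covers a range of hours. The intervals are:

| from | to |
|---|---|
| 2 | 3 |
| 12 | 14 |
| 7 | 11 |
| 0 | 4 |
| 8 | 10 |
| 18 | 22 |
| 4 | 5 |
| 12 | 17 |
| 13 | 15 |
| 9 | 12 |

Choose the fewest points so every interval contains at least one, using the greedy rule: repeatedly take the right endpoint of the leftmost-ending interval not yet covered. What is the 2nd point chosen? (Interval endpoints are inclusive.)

Process intervals by earliest right end; each time one isn't hit yet, stab at its right endpoint.
By right end: [2,3]  [0,4]  [4,5]  [8,10]  [7,11]  [9,12]  [12,14]  [13,15]  [12,17]  [18,22]
[2,3] uncovered → point at 3; [4,5] uncovered → point at 5; [8,10] uncovered → point at 10; [12,14] uncovered → point at 14; [18,22] uncovered → point at 22.
Points: 3, 5, 10, 14, 22 (5 total).

5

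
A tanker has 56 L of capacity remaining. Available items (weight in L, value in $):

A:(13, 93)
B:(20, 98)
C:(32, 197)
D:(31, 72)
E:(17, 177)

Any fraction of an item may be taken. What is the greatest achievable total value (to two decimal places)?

Greedy by value/weight ratio, highest first.
Ratios (sorted): E 10.41, A 7.15, C 6.16, B 4.90, D 2.32
take E (17 @ 177); take A (13 @ 93); take 26/32 of C → 160.06. Capacity used 56/56.
Total value = 430.06

430.06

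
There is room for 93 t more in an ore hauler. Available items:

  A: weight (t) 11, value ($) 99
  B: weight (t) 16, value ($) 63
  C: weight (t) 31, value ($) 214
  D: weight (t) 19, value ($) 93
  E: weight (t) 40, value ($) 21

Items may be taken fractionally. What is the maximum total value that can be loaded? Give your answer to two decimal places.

Greedy by value/weight ratio, highest first.
Order: A (99/11=9.00) > C (214/31=6.90) > D (93/19=4.89) > B (63/16=3.94) > E (21/40=0.53)
Fill: take A (11 @ 99) → take C (31 @ 214) → take D (19 @ 93) → take B (16 @ 63) → take 16/40 of E → 8.40; 93/93 used.
Total value = 477.40

477.40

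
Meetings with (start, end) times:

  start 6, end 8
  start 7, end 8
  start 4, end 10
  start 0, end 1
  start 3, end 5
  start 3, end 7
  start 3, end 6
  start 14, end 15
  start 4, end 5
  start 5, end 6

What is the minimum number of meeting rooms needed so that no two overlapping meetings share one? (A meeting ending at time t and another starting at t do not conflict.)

Count concurrent intervals with a sweep; the peak is the room count.
starts: [0, 3, 3, 3, 4, 4, 5, 6, 7, 14]
ends:   [1, 5, 5, 6, 6, 7, 8, 8, 10, 15]
s0→1 e1→0 s3→1 s3→2 s3→3 s4→4 s4→5  — peak 5.

5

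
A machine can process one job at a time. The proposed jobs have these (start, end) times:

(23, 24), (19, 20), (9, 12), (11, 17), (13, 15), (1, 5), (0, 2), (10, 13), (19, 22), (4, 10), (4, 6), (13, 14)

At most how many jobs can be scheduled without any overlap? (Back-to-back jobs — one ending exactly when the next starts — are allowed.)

6

By end time: (0,2), (1,5), (4,6), (4,10), (9,12), (10,13), (13,14), (13,15), (11,17), (19,20), (19,22), (23,24).
Pick (0,2); next start ≥ 2 → (4,6); next start ≥ 6 → (9,12); next start ≥ 12 → (13,14); next start ≥ 14 → (19,20); next start ≥ 20 → (23,24).
Selected 6 jobs.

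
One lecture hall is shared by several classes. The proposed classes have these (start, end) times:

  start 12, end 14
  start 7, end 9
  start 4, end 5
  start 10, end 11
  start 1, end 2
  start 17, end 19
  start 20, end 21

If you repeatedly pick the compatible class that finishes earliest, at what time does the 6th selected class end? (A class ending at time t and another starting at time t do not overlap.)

19

Order by finish time; keep every interval that doesn't clash with the previous kept one.
Sorted by end: (1,2)  (4,5)  (7,9)  (10,11)  (12,14)  (17,19)  (20,21)
take (1,2); take (4,5); take (7,9); take (10,11); take (12,14); take (17,19); take (20,21).
Selected: (1,2) (4,5) (7,9) (10,11) (12,14) (17,19) (20,21)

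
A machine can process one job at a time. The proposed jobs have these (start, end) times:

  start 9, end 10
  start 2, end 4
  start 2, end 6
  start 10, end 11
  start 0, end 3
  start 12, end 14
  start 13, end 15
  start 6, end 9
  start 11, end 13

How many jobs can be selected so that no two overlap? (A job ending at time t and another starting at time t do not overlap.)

Greedy by earliest finish: after sorting by end time, pick each interval compatible with the last pick.
By end time: (0,3), (2,4), (2,6), (6,9), (9,10), (10,11), (11,13), (12,14), (13,15).
Pick (0,3); next start ≥ 3 → (6,9); next start ≥ 9 → (9,10); next start ≥ 10 → (10,11); next start ≥ 11 → (11,13); next start ≥ 13 → (13,15).
Selected 6 jobs.

6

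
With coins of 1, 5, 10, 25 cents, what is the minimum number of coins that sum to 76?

4

Use the largest denomination that fits, subtract, and repeat.
76 − 3×25→1 − 1×1→0
Total coins = 3 + 1 = 4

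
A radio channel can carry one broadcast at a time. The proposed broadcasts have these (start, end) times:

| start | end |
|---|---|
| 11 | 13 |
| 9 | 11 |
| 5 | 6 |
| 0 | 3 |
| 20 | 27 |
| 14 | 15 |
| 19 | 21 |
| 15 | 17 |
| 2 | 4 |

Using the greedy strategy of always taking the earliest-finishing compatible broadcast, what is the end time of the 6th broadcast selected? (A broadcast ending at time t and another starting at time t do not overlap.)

17

By end time: (0,3), (2,4), (5,6), (9,11), (11,13), (14,15), (15,17), (19,21), (20,27).
Pick (0,3); next start ≥ 3 → (5,6); next start ≥ 6 → (9,11); next start ≥ 11 → (11,13); next start ≥ 13 → (14,15); next start ≥ 15 → (15,17); next start ≥ 17 → (19,21).
Selected: (0,3) (5,6) (9,11) (11,13) (14,15) (15,17) (19,21)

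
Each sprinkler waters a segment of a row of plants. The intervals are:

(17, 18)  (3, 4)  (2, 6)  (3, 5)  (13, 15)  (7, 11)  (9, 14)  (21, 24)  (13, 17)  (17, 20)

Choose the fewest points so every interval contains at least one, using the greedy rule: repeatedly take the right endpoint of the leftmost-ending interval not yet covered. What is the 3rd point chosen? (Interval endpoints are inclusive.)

Sort by right endpoint; whenever an interval is uncovered, place a point at its right end.
Sorted: [3,4] [3,5] [2,6] [7,11] [9,14] [13,15] [13,17] [17,18] [17,20] [21,24]
{[3,4],[3,5],[2,6]} hit by 4; {[7,11],[9,14]} hit by 11; {[13,15],[13,17]} hit by 15; {[17,18],[17,20]} hit by 18; {[21,24]} hit by 24.
Points: 4, 11, 15, 18, 24 (5 total).

15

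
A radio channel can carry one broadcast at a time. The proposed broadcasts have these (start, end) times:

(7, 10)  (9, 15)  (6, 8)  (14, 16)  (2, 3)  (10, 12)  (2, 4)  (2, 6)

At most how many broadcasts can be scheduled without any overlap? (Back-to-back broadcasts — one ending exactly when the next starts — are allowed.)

4

By end time: (2,3), (2,4), (2,6), (6,8), (7,10), (10,12), (9,15), (14,16).
Pick (2,3); next start ≥ 3 → (6,8); next start ≥ 8 → (10,12); next start ≥ 12 → (14,16).
Selected 4 broadcasts.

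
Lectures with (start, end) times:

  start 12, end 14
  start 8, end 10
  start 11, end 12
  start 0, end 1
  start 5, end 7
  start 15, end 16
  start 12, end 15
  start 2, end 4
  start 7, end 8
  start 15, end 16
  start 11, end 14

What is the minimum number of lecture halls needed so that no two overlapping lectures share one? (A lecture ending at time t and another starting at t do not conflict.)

starts: [0, 2, 5, 7, 8, 11, 11, 12, 12, 15, 15]
ends:   [1, 4, 7, 8, 10, 12, 14, 14, 15, 16, 16]
s0→1 e1→0 s2→1 e4→0 s5→1 e7→0 s7→1 e8→0 s8→1 e10→0 s11→1 s11→2 e12→1 s12→2 s12→3  — peak 3.

3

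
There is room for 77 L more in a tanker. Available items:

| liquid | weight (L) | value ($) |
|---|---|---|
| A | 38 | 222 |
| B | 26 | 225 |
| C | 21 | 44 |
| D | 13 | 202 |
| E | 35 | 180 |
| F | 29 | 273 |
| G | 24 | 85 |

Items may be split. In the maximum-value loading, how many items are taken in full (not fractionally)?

3

Sort by value per unit weight and fill in that order.
Order: D (202/13=15.54) > F (273/29=9.41) > B (225/26=8.65) > A (222/38=5.84) > E (180/35=5.14) > G (85/24=3.54) > C (44/21=2.10)
Fill: take D (13 @ 202) → take F (29 @ 273) → take B (26 @ 225) → take 9/38 of A → 52.58; 77/77 used.
3 item(s) taken whole; one partial (take 9/38 of A).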